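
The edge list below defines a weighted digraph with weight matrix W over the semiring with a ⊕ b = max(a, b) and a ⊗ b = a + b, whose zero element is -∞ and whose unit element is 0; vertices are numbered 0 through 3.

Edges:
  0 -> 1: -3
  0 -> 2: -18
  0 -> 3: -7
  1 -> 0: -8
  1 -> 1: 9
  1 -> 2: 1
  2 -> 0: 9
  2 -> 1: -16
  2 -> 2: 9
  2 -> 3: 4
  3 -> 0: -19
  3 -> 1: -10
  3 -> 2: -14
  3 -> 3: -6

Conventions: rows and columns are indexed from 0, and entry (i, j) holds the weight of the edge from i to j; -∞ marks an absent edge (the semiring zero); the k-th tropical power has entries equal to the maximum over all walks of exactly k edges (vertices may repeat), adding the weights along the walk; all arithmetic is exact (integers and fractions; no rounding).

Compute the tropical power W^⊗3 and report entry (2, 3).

W^⊗2:
  [-9, 6, -2, -13]
  [10, 18, 10, 5]
  [18, 6, 18, 13]
  [-5, -1, -5, -10]
W^⊗3:
  [7, 15, 7, 2]
  [19, 27, 19, 14]
  [27, 15, 27, 22]
  [4, 8, 4, -1]
Key observation: the optimum is the walk 2->2->2->3, with weight 9 + 9 + 4 = 22.
Optimal value attained by: walk 2->2->2->3.
Answer: (W^⊗3)[2][3] = 22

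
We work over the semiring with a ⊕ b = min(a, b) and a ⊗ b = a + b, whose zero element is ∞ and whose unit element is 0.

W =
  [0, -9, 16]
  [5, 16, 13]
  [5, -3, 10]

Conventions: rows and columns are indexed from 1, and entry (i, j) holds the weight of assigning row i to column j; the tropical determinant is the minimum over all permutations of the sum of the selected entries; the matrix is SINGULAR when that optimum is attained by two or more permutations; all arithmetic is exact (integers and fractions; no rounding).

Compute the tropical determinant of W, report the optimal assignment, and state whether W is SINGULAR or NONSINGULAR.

σ = (1, 2, 3): 0 + 16 + 10 = 26
σ = (1, 3, 2): 0 + 13 + (-3) = 10
σ = (2, 1, 3): (-9) + 5 + 10 = 6
σ = (2, 3, 1): (-9) + 13 + 5 = 9
σ = (3, 1, 2): 16 + 5 + (-3) = 18
σ = (3, 2, 1): 16 + 16 + 5 = 37
Optimal value attained by: σ = (2, 1, 3).
Answer: det⊕(W) = 6; verdict: NONSINGULAR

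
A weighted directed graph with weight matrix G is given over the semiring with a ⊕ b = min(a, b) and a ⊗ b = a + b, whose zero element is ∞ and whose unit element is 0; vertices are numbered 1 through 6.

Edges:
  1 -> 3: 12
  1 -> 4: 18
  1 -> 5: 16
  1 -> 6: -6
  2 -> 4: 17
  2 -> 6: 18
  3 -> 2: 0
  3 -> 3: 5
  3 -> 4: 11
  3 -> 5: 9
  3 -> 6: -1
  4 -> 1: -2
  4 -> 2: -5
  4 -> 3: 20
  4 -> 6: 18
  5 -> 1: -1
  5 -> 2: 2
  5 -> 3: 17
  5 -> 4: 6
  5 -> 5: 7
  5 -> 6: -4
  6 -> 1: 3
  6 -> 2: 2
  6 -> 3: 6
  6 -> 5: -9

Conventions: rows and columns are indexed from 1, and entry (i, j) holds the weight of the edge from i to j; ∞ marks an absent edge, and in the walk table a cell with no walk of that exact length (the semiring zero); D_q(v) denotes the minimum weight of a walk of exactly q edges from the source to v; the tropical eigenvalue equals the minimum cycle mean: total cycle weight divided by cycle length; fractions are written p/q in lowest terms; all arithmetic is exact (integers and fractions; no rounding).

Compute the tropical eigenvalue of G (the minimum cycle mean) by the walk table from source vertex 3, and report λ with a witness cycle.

q=0: [∞, ∞, 0, ∞, ∞, ∞]
q=1: [∞, 0, 5, 11, 9, -1]
q=2: [2, 1, 5, 15, -10, 4]
q=3: [-11, -8, 7, -4, -5, -14]
q=4: [-11, -12, -8, 1, -23, -17]
q=5: [-24, -21, -11, -17, -26, -27]
q=6: [-27, -25, -21, -20, -36, -30]
Optimal cycle mean attained by: cycle 5->6->5, total (-4) + (-9), length 2.
Answer: λ = -13/2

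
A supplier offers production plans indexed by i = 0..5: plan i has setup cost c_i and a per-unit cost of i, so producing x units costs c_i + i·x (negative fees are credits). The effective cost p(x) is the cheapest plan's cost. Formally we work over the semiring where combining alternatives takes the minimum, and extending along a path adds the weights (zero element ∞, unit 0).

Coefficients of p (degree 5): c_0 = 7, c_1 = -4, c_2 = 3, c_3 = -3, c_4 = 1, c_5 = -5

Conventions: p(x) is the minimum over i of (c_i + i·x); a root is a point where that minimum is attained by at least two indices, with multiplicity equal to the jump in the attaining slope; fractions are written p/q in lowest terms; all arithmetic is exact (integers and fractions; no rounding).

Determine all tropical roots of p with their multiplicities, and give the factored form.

hull edge (i=0, c=7) to (i=1, c=-4): slope -11, span 1
hull edge (i=1, c=-4) to (i=5, c=-5): slope -1/4, span 4
Factored form: p(x) = -5 ⊗ (x ⊕ 1/4) ⊗ (x ⊕ 1/4) ⊗ (x ⊕ 1/4) ⊗ (x ⊕ 1/4) ⊗ (x ⊕ 11)
Answer: roots = 1/4 (mult 4), 11 (mult 1)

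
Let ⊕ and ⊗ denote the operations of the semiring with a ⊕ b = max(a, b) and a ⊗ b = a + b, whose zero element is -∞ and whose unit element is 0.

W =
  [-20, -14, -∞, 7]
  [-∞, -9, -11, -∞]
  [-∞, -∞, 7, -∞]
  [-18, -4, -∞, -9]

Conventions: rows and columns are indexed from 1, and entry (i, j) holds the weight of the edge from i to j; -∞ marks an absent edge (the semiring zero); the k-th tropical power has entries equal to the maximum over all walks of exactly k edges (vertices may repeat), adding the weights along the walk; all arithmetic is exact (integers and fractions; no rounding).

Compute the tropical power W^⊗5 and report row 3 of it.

W^⊗2:
  [-11, 3, -25, -2]
  [-∞, -18, -4, -∞]
  [-∞, -∞, 14, -∞]
  [-27, -13, -15, -11]
W^⊗3:
  [-20, -6, -8, -4]
  [-∞, -27, 3, -∞]
  [-∞, -∞, 21, -∞]
  [-29, -15, -8, -20]
W^⊗4:
  [-22, -8, -1, -13]
  [-∞, -36, 10, -∞]
  [-∞, -∞, 28, -∞]
  [-38, -24, -1, -22]
W^⊗5:
  [-31, -17, 6, -15]
  [-∞, -45, 17, -∞]
  [-∞, -∞, 35, -∞]
  [-40, -26, 6, -31]
Answer: row 3 of W^⊗5 = [-∞, -∞, 35, -∞]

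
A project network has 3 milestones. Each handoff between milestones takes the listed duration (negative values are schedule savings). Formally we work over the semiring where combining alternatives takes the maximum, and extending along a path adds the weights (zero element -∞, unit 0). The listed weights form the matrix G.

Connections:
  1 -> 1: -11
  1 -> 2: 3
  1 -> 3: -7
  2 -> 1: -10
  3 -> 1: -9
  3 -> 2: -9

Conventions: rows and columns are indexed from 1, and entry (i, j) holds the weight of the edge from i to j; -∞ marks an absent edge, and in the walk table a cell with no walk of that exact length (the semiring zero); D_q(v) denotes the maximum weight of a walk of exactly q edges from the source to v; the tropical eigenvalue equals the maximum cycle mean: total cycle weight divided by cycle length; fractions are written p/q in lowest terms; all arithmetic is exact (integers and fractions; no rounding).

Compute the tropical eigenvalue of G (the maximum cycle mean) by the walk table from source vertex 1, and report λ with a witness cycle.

q=0: [0, -∞, -∞]
q=1: [-11, 3, -7]
q=2: [-7, -8, -18]
q=3: [-18, -4, -14]
Optimal cycle mean attained by: cycle 1->2->1, total 3 + (-10), length 2.
Answer: λ = -7/2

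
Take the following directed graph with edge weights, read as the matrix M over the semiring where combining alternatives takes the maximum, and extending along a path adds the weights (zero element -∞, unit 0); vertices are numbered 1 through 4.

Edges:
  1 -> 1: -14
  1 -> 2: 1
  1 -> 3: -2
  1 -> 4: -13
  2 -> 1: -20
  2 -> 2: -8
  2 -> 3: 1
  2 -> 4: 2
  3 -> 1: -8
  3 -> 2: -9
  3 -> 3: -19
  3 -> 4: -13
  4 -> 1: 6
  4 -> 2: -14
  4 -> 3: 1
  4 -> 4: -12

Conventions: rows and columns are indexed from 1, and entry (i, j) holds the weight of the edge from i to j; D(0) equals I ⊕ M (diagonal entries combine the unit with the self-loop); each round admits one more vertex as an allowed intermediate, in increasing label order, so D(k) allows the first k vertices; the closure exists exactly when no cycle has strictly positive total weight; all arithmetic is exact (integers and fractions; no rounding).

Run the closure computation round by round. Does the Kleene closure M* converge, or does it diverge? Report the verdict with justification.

D(0):
  [0, 1, -2, -13]
  [-20, 0, 1, 2]
  [-8, -9, 0, -13]
  [6, -14, 1, 0]
D(1):
  [0, 1, -2, -13]
  [-20, 0, 1, 2]
  [-8, -7, 0, -13]
  [6, 7, 4, 0]
Detection: at round 2, diagonal entry (4, 4) turns strictly positive.
Key observation: the cycle 4->1->2->4 has total weight 6 + 1 + 2, which is strictly positive.
Answer: DIVERGES — positive cycle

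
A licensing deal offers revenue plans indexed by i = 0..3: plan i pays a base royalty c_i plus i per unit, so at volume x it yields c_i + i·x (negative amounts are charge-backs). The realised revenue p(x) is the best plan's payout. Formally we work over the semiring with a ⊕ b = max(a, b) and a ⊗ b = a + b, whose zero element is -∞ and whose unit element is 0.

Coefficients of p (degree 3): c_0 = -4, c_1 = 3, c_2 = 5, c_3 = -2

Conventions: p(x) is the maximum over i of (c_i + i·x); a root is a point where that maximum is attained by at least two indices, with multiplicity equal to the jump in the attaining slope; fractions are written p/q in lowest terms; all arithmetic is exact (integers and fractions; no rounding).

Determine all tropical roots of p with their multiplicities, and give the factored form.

hull edge (i=0, c=-4) to (i=1, c=3): slope 7, span 1
hull edge (i=1, c=3) to (i=2, c=5): slope 2, span 1
hull edge (i=2, c=5) to (i=3, c=-2): slope -7, span 1
Factored form: p(x) = -2 ⊗ (x ⊕ (-7)) ⊗ (x ⊕ (-2)) ⊗ (x ⊕ 7)
Answer: roots = -7 (mult 1), -2 (mult 1), 7 (mult 1)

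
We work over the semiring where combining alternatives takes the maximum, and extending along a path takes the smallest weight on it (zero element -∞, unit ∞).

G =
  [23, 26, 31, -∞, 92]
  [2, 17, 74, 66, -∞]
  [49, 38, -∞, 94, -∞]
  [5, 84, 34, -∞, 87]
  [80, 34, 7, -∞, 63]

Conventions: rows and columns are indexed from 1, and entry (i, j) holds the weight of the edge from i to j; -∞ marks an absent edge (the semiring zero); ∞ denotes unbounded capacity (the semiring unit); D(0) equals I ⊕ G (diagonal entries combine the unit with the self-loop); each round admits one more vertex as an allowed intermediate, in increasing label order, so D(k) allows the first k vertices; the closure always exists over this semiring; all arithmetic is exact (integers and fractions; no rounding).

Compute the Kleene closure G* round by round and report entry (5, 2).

D(0):
  [∞, 26, 31, -∞, 92]
  [2, ∞, 74, 66, -∞]
  [49, 38, ∞, 94, -∞]
  [5, 84, 34, ∞, 87]
  [80, 34, 7, -∞, ∞]
D(1):
  [∞, 26, 31, -∞, 92]
  [2, ∞, 74, 66, 2]
  [49, 38, ∞, 94, 49]
  [5, 84, 34, ∞, 87]
  [80, 34, 31, -∞, ∞]
D(2):
  [∞, 26, 31, 26, 92]
  [2, ∞, 74, 66, 2]
  [49, 38, ∞, 94, 49]
  [5, 84, 74, ∞, 87]
  [80, 34, 34, 34, ∞]
D(3):
  [∞, 31, 31, 31, 92]
  [49, ∞, 74, 74, 49]
  [49, 38, ∞, 94, 49]
  [49, 84, 74, ∞, 87]
  [80, 34, 34, 34, ∞]
D(4):
  [∞, 31, 31, 31, 92]
  [49, ∞, 74, 74, 74]
  [49, 84, ∞, 94, 87]
  [49, 84, 74, ∞, 87]
  [80, 34, 34, 34, ∞]
D(5):
  [∞, 34, 34, 34, 92]
  [74, ∞, 74, 74, 74]
  [80, 84, ∞, 94, 87]
  [80, 84, 74, ∞, 87]
  [80, 34, 34, 34, ∞]
Answer: G*[5][2] = 34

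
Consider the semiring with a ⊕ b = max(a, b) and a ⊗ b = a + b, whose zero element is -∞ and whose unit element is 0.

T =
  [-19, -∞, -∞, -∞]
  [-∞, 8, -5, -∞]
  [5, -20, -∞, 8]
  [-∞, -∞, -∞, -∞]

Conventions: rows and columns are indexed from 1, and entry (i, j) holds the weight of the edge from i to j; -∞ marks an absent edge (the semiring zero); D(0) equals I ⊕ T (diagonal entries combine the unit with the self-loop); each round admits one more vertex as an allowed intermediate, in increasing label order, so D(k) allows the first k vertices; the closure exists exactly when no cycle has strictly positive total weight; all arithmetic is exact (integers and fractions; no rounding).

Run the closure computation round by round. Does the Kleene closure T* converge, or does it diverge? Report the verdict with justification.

Detection: at round 0, diagonal entry (2, 2) turns strictly positive.
Key observation: the cycle 2->2 has total weight 8, which is strictly positive.
Answer: DIVERGES — positive cycle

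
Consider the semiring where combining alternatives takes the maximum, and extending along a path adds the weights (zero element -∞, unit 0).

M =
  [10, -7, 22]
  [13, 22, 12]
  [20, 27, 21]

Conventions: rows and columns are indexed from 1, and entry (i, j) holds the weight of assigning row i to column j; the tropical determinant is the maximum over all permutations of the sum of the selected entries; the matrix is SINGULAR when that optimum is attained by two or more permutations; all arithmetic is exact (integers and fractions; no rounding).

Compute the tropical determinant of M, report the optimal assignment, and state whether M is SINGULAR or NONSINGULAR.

σ = (1, 2, 3): 10 + 22 + 21 = 53
σ = (1, 3, 2): 10 + 12 + 27 = 49
σ = (2, 1, 3): (-7) + 13 + 21 = 27
σ = (2, 3, 1): (-7) + 12 + 20 = 25
σ = (3, 1, 2): 22 + 13 + 27 = 62
σ = (3, 2, 1): 22 + 22 + 20 = 64
Optimal value attained by: σ = (3, 2, 1).
Answer: det⊕(M) = 64; verdict: NONSINGULAR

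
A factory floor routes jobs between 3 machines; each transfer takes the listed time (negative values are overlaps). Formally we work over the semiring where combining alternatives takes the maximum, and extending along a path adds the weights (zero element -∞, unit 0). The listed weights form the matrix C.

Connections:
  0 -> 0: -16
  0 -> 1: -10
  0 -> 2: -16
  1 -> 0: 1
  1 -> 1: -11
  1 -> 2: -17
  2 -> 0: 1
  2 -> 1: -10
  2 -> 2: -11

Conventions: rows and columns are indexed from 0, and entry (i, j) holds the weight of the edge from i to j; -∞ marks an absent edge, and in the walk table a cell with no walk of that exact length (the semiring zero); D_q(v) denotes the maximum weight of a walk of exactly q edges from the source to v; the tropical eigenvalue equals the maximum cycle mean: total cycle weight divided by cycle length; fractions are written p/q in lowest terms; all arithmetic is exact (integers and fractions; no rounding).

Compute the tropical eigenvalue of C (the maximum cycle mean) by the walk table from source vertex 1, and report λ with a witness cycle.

q=0: [-∞, 0, -∞]
q=1: [1, -11, -17]
q=2: [-10, -9, -15]
q=3: [-8, -20, -26]
Optimal cycle mean attained by: cycle 0->1->0, total (-10) + 1, length 2.
Answer: λ = -9/2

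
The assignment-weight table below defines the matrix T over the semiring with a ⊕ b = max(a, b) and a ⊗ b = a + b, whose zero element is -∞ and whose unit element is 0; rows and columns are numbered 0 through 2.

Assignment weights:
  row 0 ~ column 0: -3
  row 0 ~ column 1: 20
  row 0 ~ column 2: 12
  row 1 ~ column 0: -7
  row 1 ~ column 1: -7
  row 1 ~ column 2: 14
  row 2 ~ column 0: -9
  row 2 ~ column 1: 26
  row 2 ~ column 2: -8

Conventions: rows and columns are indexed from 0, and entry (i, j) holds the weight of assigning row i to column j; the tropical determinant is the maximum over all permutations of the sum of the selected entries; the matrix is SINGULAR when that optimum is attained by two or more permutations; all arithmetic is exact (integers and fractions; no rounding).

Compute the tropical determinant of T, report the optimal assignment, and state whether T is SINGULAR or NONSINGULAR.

σ = (0, 1, 2): (-3) + (-7) + (-8) = -18
σ = (0, 2, 1): (-3) + 14 + 26 = 37
σ = (1, 0, 2): 20 + (-7) + (-8) = 5
σ = (1, 2, 0): 20 + 14 + (-9) = 25
σ = (2, 0, 1): 12 + (-7) + 26 = 31
σ = (2, 1, 0): 12 + (-7) + (-9) = -4
Optimal value attained by: σ = (0, 2, 1).
Answer: det⊕(T) = 37; verdict: NONSINGULAR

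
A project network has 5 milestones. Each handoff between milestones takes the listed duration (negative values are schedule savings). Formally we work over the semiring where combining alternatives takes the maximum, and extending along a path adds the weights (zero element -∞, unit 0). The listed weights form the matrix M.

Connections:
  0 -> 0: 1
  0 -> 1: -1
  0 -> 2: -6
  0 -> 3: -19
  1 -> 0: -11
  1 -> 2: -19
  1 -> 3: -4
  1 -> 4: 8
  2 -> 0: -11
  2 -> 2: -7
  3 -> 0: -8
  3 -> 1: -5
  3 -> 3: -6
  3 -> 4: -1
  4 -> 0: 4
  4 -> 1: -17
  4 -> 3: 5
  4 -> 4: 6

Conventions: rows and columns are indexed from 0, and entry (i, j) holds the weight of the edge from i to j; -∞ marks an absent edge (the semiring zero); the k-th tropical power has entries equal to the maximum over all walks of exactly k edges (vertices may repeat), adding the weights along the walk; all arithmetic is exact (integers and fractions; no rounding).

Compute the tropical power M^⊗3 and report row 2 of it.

M^⊗2:
  [2, 0, -5, -5, 7]
  [12, -9, -17, 13, 14]
  [-10, -12, -14, -30, -∞]
  [3, -9, -14, 4, 5]
  [10, 3, -2, 11, 12]
M^⊗3:
  [11, 1, -4, 12, 13]
  [18, 11, 6, 19, 20]
  [-9, -11, -16, -16, -4]
  [9, 2, -3, 10, 11]
  [16, 9, 4, 17, 18]
Answer: row 2 of M^⊗3 = [-9, -11, -16, -16, -4]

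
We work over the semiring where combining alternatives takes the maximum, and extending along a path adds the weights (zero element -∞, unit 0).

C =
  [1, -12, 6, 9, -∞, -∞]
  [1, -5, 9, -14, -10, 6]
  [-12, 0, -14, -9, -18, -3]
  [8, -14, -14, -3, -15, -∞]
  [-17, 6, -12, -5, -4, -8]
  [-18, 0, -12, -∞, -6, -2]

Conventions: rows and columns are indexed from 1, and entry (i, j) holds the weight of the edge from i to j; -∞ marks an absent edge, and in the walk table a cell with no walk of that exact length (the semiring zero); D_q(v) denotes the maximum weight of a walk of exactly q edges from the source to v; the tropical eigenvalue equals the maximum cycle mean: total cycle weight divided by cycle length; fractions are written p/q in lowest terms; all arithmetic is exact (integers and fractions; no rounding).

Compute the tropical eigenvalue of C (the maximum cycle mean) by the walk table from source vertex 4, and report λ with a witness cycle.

q=0: [-∞, -∞, -∞, 0, -∞, -∞]
q=1: [8, -14, -14, -3, -15, -∞]
q=2: [9, -4, 14, 17, -18, -8]
q=3: [25, 14, 15, 18, 2, 11]
q=4: [26, 15, 31, 34, 5, 20]
q=5: [42, 31, 32, 35, 19, 28]
q=6: [43, 32, 48, 51, 22, 37]
Optimal cycle mean attained by: cycle 1->4->1, total 9 + 8, length 2.
Answer: λ = 17/2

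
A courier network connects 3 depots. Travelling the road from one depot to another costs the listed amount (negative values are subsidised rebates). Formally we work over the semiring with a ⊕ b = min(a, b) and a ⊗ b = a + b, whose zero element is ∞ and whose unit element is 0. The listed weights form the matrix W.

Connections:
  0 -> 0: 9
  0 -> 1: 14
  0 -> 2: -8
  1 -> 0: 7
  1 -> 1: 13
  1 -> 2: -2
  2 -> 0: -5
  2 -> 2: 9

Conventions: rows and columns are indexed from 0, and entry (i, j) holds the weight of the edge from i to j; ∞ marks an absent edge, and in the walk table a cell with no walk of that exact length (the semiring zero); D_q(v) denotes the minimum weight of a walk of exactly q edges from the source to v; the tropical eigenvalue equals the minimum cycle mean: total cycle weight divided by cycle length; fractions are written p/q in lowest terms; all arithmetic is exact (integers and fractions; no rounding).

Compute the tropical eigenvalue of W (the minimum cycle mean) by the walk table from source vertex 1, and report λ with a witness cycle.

q=0: [∞, 0, ∞]
q=1: [7, 13, -2]
q=2: [-7, 21, -1]
q=3: [-6, 7, -15]
Optimal cycle mean attained by: cycle 0->2->0, total (-8) + (-5), length 2.
Answer: λ = -13/2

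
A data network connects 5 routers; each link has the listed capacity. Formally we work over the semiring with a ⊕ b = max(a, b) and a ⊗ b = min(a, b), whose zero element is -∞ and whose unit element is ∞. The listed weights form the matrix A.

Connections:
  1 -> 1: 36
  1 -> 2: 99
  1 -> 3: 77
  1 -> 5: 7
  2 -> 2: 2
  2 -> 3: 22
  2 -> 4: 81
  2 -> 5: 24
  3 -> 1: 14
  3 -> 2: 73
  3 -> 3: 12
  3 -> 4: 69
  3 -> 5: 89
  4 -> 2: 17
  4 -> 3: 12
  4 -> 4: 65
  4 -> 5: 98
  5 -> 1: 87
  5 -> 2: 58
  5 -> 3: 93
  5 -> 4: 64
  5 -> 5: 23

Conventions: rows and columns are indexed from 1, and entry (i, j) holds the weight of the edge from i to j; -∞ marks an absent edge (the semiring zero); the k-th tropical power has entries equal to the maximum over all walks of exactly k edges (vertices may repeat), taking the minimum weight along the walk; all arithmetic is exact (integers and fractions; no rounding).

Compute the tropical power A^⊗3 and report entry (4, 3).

A^⊗2:
  [36, 73, 36, 81, 77]
  [24, 24, 24, 65, 81]
  [87, 58, 89, 73, 69]
  [87, 58, 93, 65, 65]
  [36, 87, 77, 69, 89]
A^⊗3:
  [77, 58, 77, 73, 81]
  [81, 58, 81, 65, 65]
  [69, 87, 77, 69, 89]
  [65, 87, 77, 69, 89]
  [87, 73, 89, 81, 77]
Key observation: the optimum is the walk 4->5->1->3, with weight 98 min 87 min 77 = 77.
Optimal value attained by: walk 4->5->1->3.
Answer: (A^⊗3)[4][3] = 77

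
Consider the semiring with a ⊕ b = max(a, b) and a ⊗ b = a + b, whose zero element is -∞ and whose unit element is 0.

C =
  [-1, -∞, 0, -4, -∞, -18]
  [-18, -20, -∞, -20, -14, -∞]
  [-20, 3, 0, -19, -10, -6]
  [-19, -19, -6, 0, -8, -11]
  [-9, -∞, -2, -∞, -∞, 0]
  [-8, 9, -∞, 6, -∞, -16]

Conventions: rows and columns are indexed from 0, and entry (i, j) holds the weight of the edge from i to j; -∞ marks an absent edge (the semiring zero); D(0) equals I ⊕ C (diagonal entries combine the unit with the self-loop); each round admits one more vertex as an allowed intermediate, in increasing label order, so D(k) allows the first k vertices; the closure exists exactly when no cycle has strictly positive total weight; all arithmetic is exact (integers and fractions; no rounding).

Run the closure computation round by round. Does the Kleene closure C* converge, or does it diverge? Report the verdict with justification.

D(0):
  [0, -∞, 0, -4, -∞, -18]
  [-18, 0, -∞, -20, -14, -∞]
  [-20, 3, 0, -19, -10, -6]
  [-19, -19, -6, 0, -8, -11]
  [-9, -∞, -2, -∞, 0, 0]
  [-8, 9, -∞, 6, -∞, 0]
D(1):
  [0, -∞, 0, -4, -∞, -18]
  [-18, 0, -18, -20, -14, -36]
  [-20, 3, 0, -19, -10, -6]
  [-19, -19, -6, 0, -8, -11]
  [-9, -∞, -2, -13, 0, 0]
  [-8, 9, -8, 6, -∞, 0]
D(2):
  [0, -∞, 0, -4, -∞, -18]
  [-18, 0, -18, -20, -14, -36]
  [-15, 3, 0, -17, -10, -6]
  [-19, -19, -6, 0, -8, -11]
  [-9, -∞, -2, -13, 0, 0]
  [-8, 9, -8, 6, -5, 0]
D(3):
  [0, 3, 0, -4, -10, -6]
  [-18, 0, -18, -20, -14, -24]
  [-15, 3, 0, -17, -10, -6]
  [-19, -3, -6, 0, -8, -11]
  [-9, 1, -2, -13, 0, 0]
  [-8, 9, -8, 6, -5, 0]
D(4):
  [0, 3, 0, -4, -10, -6]
  [-18, 0, -18, -20, -14, -24]
  [-15, 3, 0, -17, -10, -6]
  [-19, -3, -6, 0, -8, -11]
  [-9, 1, -2, -13, 0, 0]
  [-8, 9, 0, 6, -2, 0]
D(5):
  [0, 3, 0, -4, -10, -6]
  [-18, 0, -16, -20, -14, -14]
  [-15, 3, 0, -17, -10, -6]
  [-17, -3, -6, 0, -8, -8]
  [-9, 1, -2, -13, 0, 0]
  [-8, 9, 0, 6, -2, 0]
D(6):
  [0, 3, 0, 0, -8, -6]
  [-18, 0, -14, -8, -14, -14]
  [-14, 3, 0, 0, -8, -6]
  [-16, 1, -6, 0, -8, -8]
  [-8, 9, 0, 6, 0, 0]
  [-8, 9, 0, 6, -2, 0]
Key observation: every diagonal entry stays at the unit through all rounds, so no improving cycle exists.
Answer: CONVERGES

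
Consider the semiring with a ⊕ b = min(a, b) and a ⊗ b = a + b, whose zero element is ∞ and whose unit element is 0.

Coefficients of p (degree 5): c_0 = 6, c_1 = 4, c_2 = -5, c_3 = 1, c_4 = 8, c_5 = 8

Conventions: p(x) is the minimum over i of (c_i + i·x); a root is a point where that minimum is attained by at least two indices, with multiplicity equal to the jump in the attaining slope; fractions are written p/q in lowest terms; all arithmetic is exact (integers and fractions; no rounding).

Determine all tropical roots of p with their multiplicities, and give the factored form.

hull edge (i=0, c=6) to (i=2, c=-5): slope -11/2, span 2
hull edge (i=2, c=-5) to (i=5, c=8): slope 13/3, span 3
Factored form: p(x) = 8 ⊗ (x ⊕ (-13/3)) ⊗ (x ⊕ (-13/3)) ⊗ (x ⊕ (-13/3)) ⊗ (x ⊕ 11/2) ⊗ (x ⊕ 11/2)
Answer: roots = -13/3 (mult 3), 11/2 (mult 2)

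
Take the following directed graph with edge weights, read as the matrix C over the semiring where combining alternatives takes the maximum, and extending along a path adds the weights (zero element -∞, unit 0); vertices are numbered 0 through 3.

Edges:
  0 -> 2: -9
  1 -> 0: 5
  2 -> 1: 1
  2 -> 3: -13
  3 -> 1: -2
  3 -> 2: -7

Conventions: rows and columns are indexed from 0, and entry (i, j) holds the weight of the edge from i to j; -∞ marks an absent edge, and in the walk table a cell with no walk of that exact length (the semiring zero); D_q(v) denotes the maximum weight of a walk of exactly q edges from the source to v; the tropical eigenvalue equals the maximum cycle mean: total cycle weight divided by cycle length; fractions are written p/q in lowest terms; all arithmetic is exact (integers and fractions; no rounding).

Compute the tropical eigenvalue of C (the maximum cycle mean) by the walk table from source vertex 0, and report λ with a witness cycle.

q=0: [0, -∞, -∞, -∞]
q=1: [-∞, -∞, -9, -∞]
q=2: [-∞, -8, -∞, -22]
q=3: [-3, -24, -29, -∞]
q=4: [-19, -28, -12, -42]
Optimal cycle mean attained by: cycle 0->2->1->0, total (-9) + 1 + 5, length 3.
Answer: λ = -1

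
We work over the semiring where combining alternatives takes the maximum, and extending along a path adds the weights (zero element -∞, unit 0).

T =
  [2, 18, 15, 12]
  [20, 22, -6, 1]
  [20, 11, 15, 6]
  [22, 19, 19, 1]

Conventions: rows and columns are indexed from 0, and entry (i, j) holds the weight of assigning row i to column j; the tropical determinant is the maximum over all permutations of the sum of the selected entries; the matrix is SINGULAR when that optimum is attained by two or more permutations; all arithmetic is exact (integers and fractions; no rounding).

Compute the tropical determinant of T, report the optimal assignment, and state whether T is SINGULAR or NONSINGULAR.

σ = (0, 1, 2, 3): 2 + 22 + 15 + 1 = 40
σ = (0, 1, 3, 2): 2 + 22 + 6 + 19 = 49
σ = (0, 2, 1, 3): 2 + (-6) + 11 + 1 = 8
σ = (0, 2, 3, 1): 2 + (-6) + 6 + 19 = 21
σ = (0, 3, 1, 2): 2 + 1 + 11 + 19 = 33
σ = (0, 3, 2, 1): 2 + 1 + 15 + 19 = 37
σ = (1, 0, 2, 3): 18 + 20 + 15 + 1 = 54
σ = (1, 0, 3, 2): 18 + 20 + 6 + 19 = 63
σ = (1, 2, 0, 3): 18 + (-6) + 20 + 1 = 33
σ = (1, 2, 3, 0): 18 + (-6) + 6 + 22 = 40
σ = (1, 3, 0, 2): 18 + 1 + 20 + 19 = 58
σ = (1, 3, 2, 0): 18 + 1 + 15 + 22 = 56
σ = (2, 0, 1, 3): 15 + 20 + 11 + 1 = 47
σ = (2, 0, 3, 1): 15 + 20 + 6 + 19 = 60
σ = (2, 1, 0, 3): 15 + 22 + 20 + 1 = 58
σ = (2, 1, 3, 0): 15 + 22 + 6 + 22 = 65
σ = (2, 3, 0, 1): 15 + 1 + 20 + 19 = 55
σ = (2, 3, 1, 0): 15 + 1 + 11 + 22 = 49
σ = (3, 0, 1, 2): 12 + 20 + 11 + 19 = 62
σ = (3, 0, 2, 1): 12 + 20 + 15 + 19 = 66
σ = (3, 1, 0, 2): 12 + 22 + 20 + 19 = 73
σ = (3, 1, 2, 0): 12 + 22 + 15 + 22 = 71
σ = (3, 2, 0, 1): 12 + (-6) + 20 + 19 = 45
σ = (3, 2, 1, 0): 12 + (-6) + 11 + 22 = 39
Optimal value attained by: σ = (3, 1, 0, 2).
Answer: det⊕(T) = 73; verdict: NONSINGULAR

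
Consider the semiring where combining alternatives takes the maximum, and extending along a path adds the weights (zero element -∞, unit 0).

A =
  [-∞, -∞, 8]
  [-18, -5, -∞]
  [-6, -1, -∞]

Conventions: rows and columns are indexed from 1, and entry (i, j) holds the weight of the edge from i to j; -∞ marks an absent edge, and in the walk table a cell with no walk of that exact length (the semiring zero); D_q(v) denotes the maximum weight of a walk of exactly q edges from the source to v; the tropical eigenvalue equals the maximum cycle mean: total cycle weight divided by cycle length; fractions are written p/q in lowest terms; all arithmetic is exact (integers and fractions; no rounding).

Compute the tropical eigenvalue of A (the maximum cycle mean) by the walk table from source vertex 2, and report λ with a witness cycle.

q=0: [-∞, 0, -∞]
q=1: [-18, -5, -∞]
q=2: [-23, -10, -10]
q=3: [-16, -11, -15]
Optimal cycle mean attained by: cycle 1->3->1, total 8 + (-6), length 2.
Answer: λ = 1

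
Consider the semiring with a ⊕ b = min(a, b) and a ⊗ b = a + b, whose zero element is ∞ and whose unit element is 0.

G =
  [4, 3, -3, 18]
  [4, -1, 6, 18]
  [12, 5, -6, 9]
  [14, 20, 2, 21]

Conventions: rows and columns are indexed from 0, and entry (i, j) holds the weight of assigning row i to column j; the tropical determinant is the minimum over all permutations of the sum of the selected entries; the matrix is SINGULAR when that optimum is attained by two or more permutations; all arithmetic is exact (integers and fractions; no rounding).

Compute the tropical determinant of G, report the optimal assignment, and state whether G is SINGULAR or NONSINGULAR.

σ = (0, 1, 2, 3): 4 + (-1) + (-6) + 21 = 18
σ = (0, 1, 3, 2): 4 + (-1) + 9 + 2 = 14
σ = (0, 2, 1, 3): 4 + 6 + 5 + 21 = 36
σ = (0, 2, 3, 1): 4 + 6 + 9 + 20 = 39
σ = (0, 3, 1, 2): 4 + 18 + 5 + 2 = 29
σ = (0, 3, 2, 1): 4 + 18 + (-6) + 20 = 36
σ = (1, 0, 2, 3): 3 + 4 + (-6) + 21 = 22
σ = (1, 0, 3, 2): 3 + 4 + 9 + 2 = 18
σ = (1, 2, 0, 3): 3 + 6 + 12 + 21 = 42
σ = (1, 2, 3, 0): 3 + 6 + 9 + 14 = 32
σ = (1, 3, 0, 2): 3 + 18 + 12 + 2 = 35
σ = (1, 3, 2, 0): 3 + 18 + (-6) + 14 = 29
σ = (2, 0, 1, 3): (-3) + 4 + 5 + 21 = 27
σ = (2, 0, 3, 1): (-3) + 4 + 9 + 20 = 30
σ = (2, 1, 0, 3): (-3) + (-1) + 12 + 21 = 29
σ = (2, 1, 3, 0): (-3) + (-1) + 9 + 14 = 19
σ = (2, 3, 0, 1): (-3) + 18 + 12 + 20 = 47
σ = (2, 3, 1, 0): (-3) + 18 + 5 + 14 = 34
σ = (3, 0, 1, 2): 18 + 4 + 5 + 2 = 29
σ = (3, 0, 2, 1): 18 + 4 + (-6) + 20 = 36
σ = (3, 1, 0, 2): 18 + (-1) + 12 + 2 = 31
σ = (3, 1, 2, 0): 18 + (-1) + (-6) + 14 = 25
σ = (3, 2, 0, 1): 18 + 6 + 12 + 20 = 56
σ = (3, 2, 1, 0): 18 + 6 + 5 + 14 = 43
Optimal value attained by: σ = (0, 1, 3, 2).
Answer: det⊕(G) = 14; verdict: NONSINGULAR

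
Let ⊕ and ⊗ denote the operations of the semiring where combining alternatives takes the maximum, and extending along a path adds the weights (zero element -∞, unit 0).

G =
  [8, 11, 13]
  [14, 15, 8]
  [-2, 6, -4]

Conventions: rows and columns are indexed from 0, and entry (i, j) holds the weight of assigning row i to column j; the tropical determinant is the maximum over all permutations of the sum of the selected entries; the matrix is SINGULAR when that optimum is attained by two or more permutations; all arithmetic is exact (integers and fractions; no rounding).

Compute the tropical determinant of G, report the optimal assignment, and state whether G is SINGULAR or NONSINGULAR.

σ = (0, 1, 2): 8 + 15 + (-4) = 19
σ = (0, 2, 1): 8 + 8 + 6 = 22
σ = (1, 0, 2): 11 + 14 + (-4) = 21
σ = (1, 2, 0): 11 + 8 + (-2) = 17
σ = (2, 0, 1): 13 + 14 + 6 = 33
σ = (2, 1, 0): 13 + 15 + (-2) = 26
Optimal value attained by: σ = (2, 0, 1).
Answer: det⊕(G) = 33; verdict: NONSINGULAR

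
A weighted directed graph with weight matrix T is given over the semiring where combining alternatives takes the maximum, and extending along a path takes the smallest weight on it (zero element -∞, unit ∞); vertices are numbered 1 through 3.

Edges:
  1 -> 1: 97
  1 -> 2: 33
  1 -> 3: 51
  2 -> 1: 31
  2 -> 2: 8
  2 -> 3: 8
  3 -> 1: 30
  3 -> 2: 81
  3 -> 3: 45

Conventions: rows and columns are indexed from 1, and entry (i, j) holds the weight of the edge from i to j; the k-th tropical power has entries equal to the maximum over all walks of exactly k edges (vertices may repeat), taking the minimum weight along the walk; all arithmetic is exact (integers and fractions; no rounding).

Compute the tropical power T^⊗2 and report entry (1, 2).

T^⊗2:
  [97, 51, 51]
  [31, 31, 31]
  [31, 45, 45]
Key observation: the optimum is the walk 1->3->2, with weight 51 min 81 = 51.
Optimal value attained by: walk 1->3->2.
Answer: (T^⊗2)[1][2] = 51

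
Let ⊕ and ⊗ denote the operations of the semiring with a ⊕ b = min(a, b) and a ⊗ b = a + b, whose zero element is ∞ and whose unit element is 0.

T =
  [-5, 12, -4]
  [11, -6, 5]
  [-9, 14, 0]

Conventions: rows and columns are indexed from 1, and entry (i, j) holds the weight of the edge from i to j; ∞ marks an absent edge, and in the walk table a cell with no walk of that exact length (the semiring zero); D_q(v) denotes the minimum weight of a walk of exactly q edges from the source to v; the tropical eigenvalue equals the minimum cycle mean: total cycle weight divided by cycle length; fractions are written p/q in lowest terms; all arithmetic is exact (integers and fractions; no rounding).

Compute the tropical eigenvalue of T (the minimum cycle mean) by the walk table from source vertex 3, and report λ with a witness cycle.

q=0: [∞, ∞, 0]
q=1: [-9, 14, 0]
q=2: [-14, 3, -13]
q=3: [-22, -3, -18]
Optimal cycle mean attained by: cycle 1->3->1, total (-4) + (-9), length 2.
Answer: λ = -13/2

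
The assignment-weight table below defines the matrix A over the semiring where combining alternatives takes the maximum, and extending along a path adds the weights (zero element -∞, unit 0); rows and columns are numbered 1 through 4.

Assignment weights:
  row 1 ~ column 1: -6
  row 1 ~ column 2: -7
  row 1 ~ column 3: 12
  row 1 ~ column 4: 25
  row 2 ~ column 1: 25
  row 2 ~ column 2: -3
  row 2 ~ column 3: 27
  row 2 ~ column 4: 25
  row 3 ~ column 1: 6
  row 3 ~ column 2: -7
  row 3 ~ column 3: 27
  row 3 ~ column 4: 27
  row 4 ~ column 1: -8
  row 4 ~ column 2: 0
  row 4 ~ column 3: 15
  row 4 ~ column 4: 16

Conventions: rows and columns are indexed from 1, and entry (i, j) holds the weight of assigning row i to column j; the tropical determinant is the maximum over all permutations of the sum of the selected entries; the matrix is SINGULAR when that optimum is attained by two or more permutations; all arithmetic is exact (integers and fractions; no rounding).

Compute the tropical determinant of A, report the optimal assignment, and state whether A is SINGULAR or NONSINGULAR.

σ = (1, 2, 3, 4): (-6) + (-3) + 27 + 16 = 34
σ = (1, 2, 4, 3): (-6) + (-3) + 27 + 15 = 33
σ = (1, 3, 2, 4): (-6) + 27 + (-7) + 16 = 30
σ = (1, 3, 4, 2): (-6) + 27 + 27 + 0 = 48
σ = (1, 4, 2, 3): (-6) + 25 + (-7) + 15 = 27
σ = (1, 4, 3, 2): (-6) + 25 + 27 + 0 = 46
σ = (2, 1, 3, 4): (-7) + 25 + 27 + 16 = 61
σ = (2, 1, 4, 3): (-7) + 25 + 27 + 15 = 60
σ = (2, 3, 1, 4): (-7) + 27 + 6 + 16 = 42
σ = (2, 3, 4, 1): (-7) + 27 + 27 + (-8) = 39
σ = (2, 4, 1, 3): (-7) + 25 + 6 + 15 = 39
σ = (2, 4, 3, 1): (-7) + 25 + 27 + (-8) = 37
σ = (3, 1, 2, 4): 12 + 25 + (-7) + 16 = 46
σ = (3, 1, 4, 2): 12 + 25 + 27 + 0 = 64
σ = (3, 2, 1, 4): 12 + (-3) + 6 + 16 = 31
σ = (3, 2, 4, 1): 12 + (-3) + 27 + (-8) = 28
σ = (3, 4, 1, 2): 12 + 25 + 6 + 0 = 43
σ = (3, 4, 2, 1): 12 + 25 + (-7) + (-8) = 22
σ = (4, 1, 2, 3): 25 + 25 + (-7) + 15 = 58
σ = (4, 1, 3, 2): 25 + 25 + 27 + 0 = 77
σ = (4, 2, 1, 3): 25 + (-3) + 6 + 15 = 43
σ = (4, 2, 3, 1): 25 + (-3) + 27 + (-8) = 41
σ = (4, 3, 1, 2): 25 + 27 + 6 + 0 = 58
σ = (4, 3, 2, 1): 25 + 27 + (-7) + (-8) = 37
Optimal value attained by: σ = (4, 1, 3, 2).
Answer: det⊕(A) = 77; verdict: NONSINGULAR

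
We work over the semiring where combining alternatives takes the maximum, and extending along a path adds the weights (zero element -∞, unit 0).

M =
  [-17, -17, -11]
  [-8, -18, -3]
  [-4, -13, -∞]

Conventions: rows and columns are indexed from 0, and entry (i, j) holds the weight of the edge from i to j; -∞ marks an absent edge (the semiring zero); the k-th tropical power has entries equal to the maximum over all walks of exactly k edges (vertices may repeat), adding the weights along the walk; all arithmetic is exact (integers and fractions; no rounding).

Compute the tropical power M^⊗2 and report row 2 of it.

M^⊗2:
  [-15, -24, -20]
  [-7, -16, -19]
  [-21, -21, -15]
Answer: row 2 of M^⊗2 = [-21, -21, -15]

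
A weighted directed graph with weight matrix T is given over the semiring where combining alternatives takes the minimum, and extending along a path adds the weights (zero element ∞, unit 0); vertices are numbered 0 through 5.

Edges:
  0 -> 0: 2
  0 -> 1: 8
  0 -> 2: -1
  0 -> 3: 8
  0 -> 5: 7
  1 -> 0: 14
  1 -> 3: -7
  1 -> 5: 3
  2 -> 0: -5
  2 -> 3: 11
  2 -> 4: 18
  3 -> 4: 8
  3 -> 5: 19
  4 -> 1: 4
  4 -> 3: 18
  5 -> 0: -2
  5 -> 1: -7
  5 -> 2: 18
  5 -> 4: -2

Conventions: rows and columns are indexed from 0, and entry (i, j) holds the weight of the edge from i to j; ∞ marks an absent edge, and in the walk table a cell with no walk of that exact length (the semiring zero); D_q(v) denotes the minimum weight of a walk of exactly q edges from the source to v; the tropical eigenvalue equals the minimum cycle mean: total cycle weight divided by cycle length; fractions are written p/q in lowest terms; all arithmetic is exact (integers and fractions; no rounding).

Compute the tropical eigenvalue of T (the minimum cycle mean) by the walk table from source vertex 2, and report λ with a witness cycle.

q=0: [∞, ∞, 0, ∞, ∞, ∞]
q=1: [-5, ∞, ∞, 11, 18, ∞]
q=2: [-3, 3, -6, 3, 19, 2]
q=3: [-11, -5, -4, -4, 0, 4]
q=4: [-9, -3, -12, -12, 2, -4]
q=5: [-17, -11, -10, -10, -6, -2]
q=6: [-15, -9, -18, -18, -4, -10]
Optimal cycle mean attained by: cycle 0->2->0, total (-1) + (-5), length 2.
Answer: λ = -3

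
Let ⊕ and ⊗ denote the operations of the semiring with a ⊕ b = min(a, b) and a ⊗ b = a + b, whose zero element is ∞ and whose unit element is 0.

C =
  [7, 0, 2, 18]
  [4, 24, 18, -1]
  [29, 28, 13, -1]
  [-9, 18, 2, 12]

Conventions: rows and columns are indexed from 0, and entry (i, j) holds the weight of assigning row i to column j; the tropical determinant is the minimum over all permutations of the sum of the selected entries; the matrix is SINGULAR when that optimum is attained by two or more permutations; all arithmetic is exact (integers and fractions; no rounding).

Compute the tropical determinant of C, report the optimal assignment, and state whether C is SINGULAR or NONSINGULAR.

σ = (0, 1, 2, 3): 7 + 24 + 13 + 12 = 56
σ = (0, 1, 3, 2): 7 + 24 + (-1) + 2 = 32
σ = (0, 2, 1, 3): 7 + 18 + 28 + 12 = 65
σ = (0, 2, 3, 1): 7 + 18 + (-1) + 18 = 42
σ = (0, 3, 1, 2): 7 + (-1) + 28 + 2 = 36
σ = (0, 3, 2, 1): 7 + (-1) + 13 + 18 = 37
σ = (1, 0, 2, 3): 0 + 4 + 13 + 12 = 29
σ = (1, 0, 3, 2): 0 + 4 + (-1) + 2 = 5
σ = (1, 2, 0, 3): 0 + 18 + 29 + 12 = 59
σ = (1, 2, 3, 0): 0 + 18 + (-1) + (-9) = 8
σ = (1, 3, 0, 2): 0 + (-1) + 29 + 2 = 30
σ = (1, 3, 2, 0): 0 + (-1) + 13 + (-9) = 3
σ = (2, 0, 1, 3): 2 + 4 + 28 + 12 = 46
σ = (2, 0, 3, 1): 2 + 4 + (-1) + 18 = 23
σ = (2, 1, 0, 3): 2 + 24 + 29 + 12 = 67
σ = (2, 1, 3, 0): 2 + 24 + (-1) + (-9) = 16
σ = (2, 3, 0, 1): 2 + (-1) + 29 + 18 = 48
σ = (2, 3, 1, 0): 2 + (-1) + 28 + (-9) = 20
σ = (3, 0, 1, 2): 18 + 4 + 28 + 2 = 52
σ = (3, 0, 2, 1): 18 + 4 + 13 + 18 = 53
σ = (3, 1, 0, 2): 18 + 24 + 29 + 2 = 73
σ = (3, 1, 2, 0): 18 + 24 + 13 + (-9) = 46
σ = (3, 2, 0, 1): 18 + 18 + 29 + 18 = 83
σ = (3, 2, 1, 0): 18 + 18 + 28 + (-9) = 55
Optimal value attained by: σ = (1, 3, 2, 0).
Answer: det⊕(C) = 3; verdict: NONSINGULAR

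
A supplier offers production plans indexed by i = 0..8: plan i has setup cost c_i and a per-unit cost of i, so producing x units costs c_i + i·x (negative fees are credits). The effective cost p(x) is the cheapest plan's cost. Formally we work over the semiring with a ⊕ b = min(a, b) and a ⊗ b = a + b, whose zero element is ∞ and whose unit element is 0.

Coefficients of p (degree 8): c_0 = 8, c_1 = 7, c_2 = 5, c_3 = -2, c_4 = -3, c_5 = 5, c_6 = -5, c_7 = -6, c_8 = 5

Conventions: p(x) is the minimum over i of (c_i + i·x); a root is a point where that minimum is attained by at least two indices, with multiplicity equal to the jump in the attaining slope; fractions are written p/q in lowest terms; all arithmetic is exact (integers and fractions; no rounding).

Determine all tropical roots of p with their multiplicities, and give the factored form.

hull edge (i=0, c=8) to (i=3, c=-2): slope -10/3, span 3
hull edge (i=3, c=-2) to (i=7, c=-6): slope -1, span 4
hull edge (i=7, c=-6) to (i=8, c=5): slope 11, span 1
Factored form: p(x) = 5 ⊗ (x ⊕ (-11)) ⊗ (x ⊕ 1) ⊗ (x ⊕ 1) ⊗ (x ⊕ 1) ⊗ (x ⊕ 1) ⊗ (x ⊕ 10/3) ⊗ (x ⊕ 10/3) ⊗ (x ⊕ 10/3)
Answer: roots = -11 (mult 1), 1 (mult 4), 10/3 (mult 3)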